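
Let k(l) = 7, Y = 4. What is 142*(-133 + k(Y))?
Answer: -17892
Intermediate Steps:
142*(-133 + k(Y)) = 142*(-133 + 7) = 142*(-126) = -17892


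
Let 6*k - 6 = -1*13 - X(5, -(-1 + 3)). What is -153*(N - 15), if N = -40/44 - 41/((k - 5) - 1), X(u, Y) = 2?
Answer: 87873/55 ≈ 1597.7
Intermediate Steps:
k = -3/2 (k = 1 + (-1*13 - 1*2)/6 = 1 + (-13 - 2)/6 = 1 + (⅙)*(-15) = 1 - 5/2 = -3/2 ≈ -1.5000)
N = 752/165 (N = -40/44 - 41/((-3/2 - 5) - 1) = -40*1/44 - 41/(-13/2 - 1) = -10/11 - 41/(-15/2) = -10/11 - 41*(-2/15) = -10/11 + 82/15 = 752/165 ≈ 4.5576)
-153*(N - 15) = -153*(752/165 - 15) = -153*(-1723/165) = 87873/55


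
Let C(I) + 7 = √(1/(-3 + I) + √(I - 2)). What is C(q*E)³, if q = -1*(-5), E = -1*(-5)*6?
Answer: -(147 - √3*√(1 + 294*√37))³/9261 ≈ -43.285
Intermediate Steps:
E = 30 (E = 5*6 = 30)
q = 5
C(I) = -7 + √(1/(-3 + I) + √(-2 + I)) (C(I) = -7 + √(1/(-3 + I) + √(I - 2)) = -7 + √(1/(-3 + I) + √(-2 + I)))
C(q*E)³ = (-7 + √((1 + √(-2 + 5*30)*(-3 + 5*30))/(-3 + 5*30)))³ = (-7 + √((1 + √(-2 + 150)*(-3 + 150))/(-3 + 150)))³ = (-7 + √((1 + √148*147)/147))³ = (-7 + √((1 + (2*√37)*147)/147))³ = (-7 + √((1 + 294*√37)/147))³ = (-7 + √(1/147 + 2*√37))³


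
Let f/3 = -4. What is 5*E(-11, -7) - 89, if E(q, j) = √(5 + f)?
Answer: -89 + 5*I*√7 ≈ -89.0 + 13.229*I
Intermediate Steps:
f = -12 (f = 3*(-4) = -12)
E(q, j) = I*√7 (E(q, j) = √(5 - 12) = √(-7) = I*√7)
5*E(-11, -7) - 89 = 5*(I*√7) - 89 = 5*I*√7 - 89 = -89 + 5*I*√7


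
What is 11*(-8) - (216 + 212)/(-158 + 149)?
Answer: -364/9 ≈ -40.444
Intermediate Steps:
11*(-8) - (216 + 212)/(-158 + 149) = -88 - 428/(-9) = -88 - 428*(-1)/9 = -88 - 1*(-428/9) = -88 + 428/9 = -364/9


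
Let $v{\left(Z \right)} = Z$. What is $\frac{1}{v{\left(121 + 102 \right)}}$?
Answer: $\frac{1}{223} \approx 0.0044843$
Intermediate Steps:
$\frac{1}{v{\left(121 + 102 \right)}} = \frac{1}{121 + 102} = \frac{1}{223}$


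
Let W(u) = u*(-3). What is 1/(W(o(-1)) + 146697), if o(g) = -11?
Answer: 1/146730 ≈ 6.8152e-6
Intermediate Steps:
W(u) = -3*u
1/(W(o(-1)) + 146697) = 1/(-3*(-11) + 146697) = 1/(33 + 146697) = 1/146730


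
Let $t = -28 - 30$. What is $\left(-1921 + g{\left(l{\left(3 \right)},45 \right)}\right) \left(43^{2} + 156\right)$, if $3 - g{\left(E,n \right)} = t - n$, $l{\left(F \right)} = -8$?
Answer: $-3639075$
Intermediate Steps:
$t = -58$ ($t = -28 - 30 = -58$)
$g{\left(E,n \right)} = 61 + n$ ($g{\left(E,n \right)} = 3 - \left(-58 - n\right) = 3 + \left(58 + n\right) = 61 + n$)
$\left(-1921 + g{\left(l{\left(3 \right)},45 \right)}\right) \left(43^{2} + 156\right) = \left(-1921 + \left(61 + 45\right)\right) \left(43^{2} + 156\right) = \left(-1921 + 106\right) \left(1849 + 156\right) = \left(-1815\right) 2005 = -3639075$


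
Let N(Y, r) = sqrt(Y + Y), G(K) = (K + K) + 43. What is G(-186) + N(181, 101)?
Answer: -329 + sqrt(362) ≈ -309.97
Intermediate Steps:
G(K) = 43 + 2*K (G(K) = 2*K + 43 = 43 + 2*K)
N(Y, r) = sqrt(2)*sqrt(Y) (N(Y, r) = sqrt(2*Y) = sqrt(2)*sqrt(Y))
G(-186) + N(181, 101) = (43 + 2*(-186)) + sqrt(2)*sqrt(181) = (43 - 372) + sqrt(362) = -329 + sqrt(362)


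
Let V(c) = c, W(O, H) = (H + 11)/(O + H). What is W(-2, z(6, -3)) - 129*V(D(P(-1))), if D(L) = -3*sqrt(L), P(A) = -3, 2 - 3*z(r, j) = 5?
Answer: -10/3 + 387*I*sqrt(3) ≈ -3.3333 + 670.3*I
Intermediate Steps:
z(r, j) = -1 (z(r, j) = 2/3 - 1/3*5 = 2/3 - 5/3 = -1)
W(O, H) = (11 + H)/(H + O)
W(-2, z(6, -3)) - 129*V(D(P(-1))) = (11 - 1)/(-1 - 2) - (-387)*sqrt(-3) = 10/(-3) - (-387)*I*sqrt(3) = -1/3*10 - (-387)*I*sqrt(3) = -10/3 + 387*I*sqrt(3)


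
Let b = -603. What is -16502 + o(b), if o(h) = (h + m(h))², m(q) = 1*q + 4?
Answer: 1428302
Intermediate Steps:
m(q) = 4 + q (m(q) = q + 4 = 4 + q)
o(h) = (4 + 2*h)² (o(h) = (h + (4 + h))² = (4 + 2*h)²)
-16502 + o(b) = -16502 + 4*(2 - 603)² = -16502 + 4*(-601)² = -16502 + 4*361201 = -16502 + 1444804 = 1428302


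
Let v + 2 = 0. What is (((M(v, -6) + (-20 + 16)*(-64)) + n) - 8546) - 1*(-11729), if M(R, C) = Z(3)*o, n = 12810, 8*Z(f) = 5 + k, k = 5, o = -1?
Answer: 64991/4 ≈ 16248.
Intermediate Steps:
v = -2 (v = -2 + 0 = -2)
Z(f) = 5/4 (Z(f) = (5 + 5)/8 = (1/8)*10 = 5/4)
M(R, C) = -5/4 (M(R, C) = (5/4)*(-1) = -5/4)
(((M(v, -6) + (-20 + 16)*(-64)) + n) - 8546) - 1*(-11729) = (((-5/4 + (-20 + 16)*(-64)) + 12810) - 8546) - 1*(-11729) = (((-5/4 - 4*(-64)) + 12810) - 8546) + 11729 = (((-5/4 + 256) + 12810) - 8546) + 11729 = ((1019/4 + 12810) - 8546) + 11729 = (52259/4 - 8546) + 11729 = 18075/4 + 11729 = 64991/4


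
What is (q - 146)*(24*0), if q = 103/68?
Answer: 0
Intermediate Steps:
q = 103/68 (q = 103*(1/68) = 103/68 ≈ 1.5147)
(q - 146)*(24*0) = (103/68 - 146)*(24*0) = -9825/68*0 = 0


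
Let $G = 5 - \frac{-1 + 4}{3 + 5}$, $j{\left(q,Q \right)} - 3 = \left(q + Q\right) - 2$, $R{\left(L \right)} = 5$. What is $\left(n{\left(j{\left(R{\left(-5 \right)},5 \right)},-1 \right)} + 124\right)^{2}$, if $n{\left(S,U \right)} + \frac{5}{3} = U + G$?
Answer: $\frac{9138529}{576} \approx 15866.0$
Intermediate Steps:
$j{\left(q,Q \right)} = 1 + Q + q$ ($j{\left(q,Q \right)} = 3 - \left(2 - Q - q\right) = 3 + \left(-2 + Q + q\right) = 1 + Q + q$)
$G = \frac{37}{8}$ ($G = 5 - \frac{3}{8} = \frac{37}{8} \approx 4.625$)
$n{\left(S,U \right)} = \frac{71}{24} + U$ ($n{\left(S,U \right)} = - \frac{5}{3} + \left(U + \frac{37}{8}\right) = - \frac{5}{3} + \left(\frac{37}{8} + U\right) = \frac{71}{24} + U$)
$\left(n{\left(j{\left(R{\left(-5 \right)},5 \right)},-1 \right)} + 124\right)^{2} = \left(\left(\frac{71}{24} - 1\right) + 124\right)^{2} = \left(\frac{47}{24} + 124\right)^{2} = \left(\frac{3023}{24}\right)^{2} = \frac{9138529}{576}$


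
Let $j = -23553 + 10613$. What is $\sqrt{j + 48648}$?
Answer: $2 \sqrt{8927} \approx 188.97$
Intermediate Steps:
$j = -12940$
$\sqrt{j + 48648} = \sqrt{-12940 + 48648} = \sqrt{35708} = 2 \sqrt{8927}$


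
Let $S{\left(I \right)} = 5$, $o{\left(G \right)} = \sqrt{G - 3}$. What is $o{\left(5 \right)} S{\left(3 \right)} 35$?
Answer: $175 \sqrt{2} \approx 247.49$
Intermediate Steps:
$o{\left(G \right)} = \sqrt{-3 + G}$
$o{\left(5 \right)} S{\left(3 \right)} 35 = \sqrt{-3 + 5} \cdot 5 \cdot 35 = \sqrt{2} \cdot 5 \cdot 35 = 5 \sqrt{2} \cdot 35 = 175 \sqrt{2}$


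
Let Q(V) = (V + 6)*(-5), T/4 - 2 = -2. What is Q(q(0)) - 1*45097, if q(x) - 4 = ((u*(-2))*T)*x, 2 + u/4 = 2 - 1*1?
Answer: -45147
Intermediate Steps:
T = 0 (T = 8 + 4*(-2) = 8 - 8 = 0)
u = -4 (u = -8 + 4*(2 - 1*1) = -8 + 4*(2 - 1) = -8 + 4*1 = -8 + 4 = -4)
q(x) = 4 (q(x) = 4 + (-4*(-2)*0)*x = 4 + (8*0)*x = 4 + 0*x = 4 + 0 = 4)
Q(V) = -30 - 5*V (Q(V) = (6 + V)*(-5) = -30 - 5*V)
Q(q(0)) - 1*45097 = (-30 - 5*4) - 1*45097 = (-30 - 20) - 45097 = -50 - 45097 = -45147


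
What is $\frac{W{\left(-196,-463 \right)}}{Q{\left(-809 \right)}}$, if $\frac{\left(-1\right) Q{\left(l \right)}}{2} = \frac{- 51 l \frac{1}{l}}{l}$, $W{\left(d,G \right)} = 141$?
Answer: $- \frac{38023}{34} \approx -1118.3$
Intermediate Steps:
$Q{\left(l \right)} = \frac{102}{l}$ ($Q{\left(l \right)} = - 2 \frac{- 51 l \frac{1}{l}}{l} = - 2 \left(- \frac{51}{l}\right) = \frac{102}{l}$)
$\frac{W{\left(-196,-463 \right)}}{Q{\left(-809 \right)}} = \frac{141}{102 \frac{1}{-809}} = \frac{141}{102 \left(- \frac{1}{809}\right)} = \frac{141}{- \frac{102}{809}} = 141 \left(- \frac{809}{102}\right) = - \frac{38023}{34}$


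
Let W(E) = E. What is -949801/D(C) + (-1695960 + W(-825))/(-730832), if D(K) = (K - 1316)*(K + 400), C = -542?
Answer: -61617999293/48204947888 ≈ -1.2782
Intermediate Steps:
D(K) = (-1316 + K)*(400 + K)
-949801/D(C) + (-1695960 + W(-825))/(-730832) = -949801/(-526400 + (-542)² - 916*(-542)) + (-1695960 - 825)/(-730832) = -949801/(-526400 + 293764 + 496472) - 1696785*(-1/730832) = -949801/263836 + 1696785/730832 = -61617999293/48204947888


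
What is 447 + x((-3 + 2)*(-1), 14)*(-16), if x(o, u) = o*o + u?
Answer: 207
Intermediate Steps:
x(o, u) = u + o² (x(o, u) = o² + u = u + o²)
447 + x((-3 + 2)*(-1), 14)*(-16) = 447 + (14 + ((-3 + 2)*(-1))²)*(-16) = 447 + (14 + (-1*(-1))²)*(-16) = 447 + (14 + 1²)*(-16) = 447 + (14 + 1)*(-16) = 447 + 15*(-16) = 447 - 240 = 207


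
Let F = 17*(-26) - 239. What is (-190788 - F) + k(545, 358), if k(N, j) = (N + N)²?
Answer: 997993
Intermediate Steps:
k(N, j) = 4*N² (k(N, j) = (2*N)² = 4*N²)
F = -681 (F = -442 - 239 = -681)
(-190788 - F) + k(545, 358) = (-190788 - 1*(-681)) + 4*545² = (-190788 + 681) + 4*297025 = -190107 + 1188100 = 997993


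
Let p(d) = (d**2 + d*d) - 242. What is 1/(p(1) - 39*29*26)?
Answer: -1/29646 ≈ -3.3731e-5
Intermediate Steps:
p(d) = -242 + 2*d**2 (p(d) = (d**2 + d**2) - 242 = 2*d**2 - 242 = -242 + 2*d**2)
1/(p(1) - 39*29*26) = 1/((-242 + 2*1**2) - 39*29*26) = 1/((-242 + 2*1) - 1131*26) = 1/((-242 + 2) - 29406) = 1/(-240 - 29406) = 1/(-29646) = -1/29646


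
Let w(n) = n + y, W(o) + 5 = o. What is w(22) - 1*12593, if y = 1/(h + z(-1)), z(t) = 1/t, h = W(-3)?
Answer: -113140/9 ≈ -12571.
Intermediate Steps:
W(o) = -5 + o
h = -8 (h = -5 - 3 = -8)
y = -⅑ (y = 1/(-8 + 1/(-1)) = 1/(-8 - 1) = 1/(-9) = -⅑ ≈ -0.11111)
w(n) = -⅑ + n (w(n) = n - ⅑ = -⅑ + n)
w(22) - 1*12593 = (-⅑ + 22) - 1*12593 = 197/9 - 12593 = -113140/9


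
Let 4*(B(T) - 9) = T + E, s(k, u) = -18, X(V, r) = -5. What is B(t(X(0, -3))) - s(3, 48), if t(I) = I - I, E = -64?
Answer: 11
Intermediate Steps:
t(I) = 0
B(T) = -7 + T/4 (B(T) = 9 + (T - 64)/4 = 9 + (-64 + T)/4 = 9 + (-16 + T/4) = -7 + T/4)
B(t(X(0, -3))) - s(3, 48) = (-7 + (¼)*0) - 1*(-18) = (-7 + 0) + 18 = -7 + 18 = 11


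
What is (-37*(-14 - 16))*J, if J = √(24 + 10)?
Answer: 1110*√34 ≈ 6472.4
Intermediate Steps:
J = √34 ≈ 5.8309
(-37*(-14 - 16))*J = (-37*(-14 - 16))*√34 = (-37*(-30))*√34 = 1110*√34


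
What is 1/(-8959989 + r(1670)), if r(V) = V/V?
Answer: -1/8959988 ≈ -1.1161e-7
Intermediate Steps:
r(V) = 1
1/(-8959989 + r(1670)) = 1/(-8959989 + 1) = 1/(-8959988) = -1/8959988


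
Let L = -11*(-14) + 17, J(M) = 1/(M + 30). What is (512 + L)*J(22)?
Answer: 683/52 ≈ 13.135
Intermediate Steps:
J(M) = 1/(30 + M)
L = 171 (L = 154 + 17 = 171)
(512 + L)*J(22) = (512 + 171)/(30 + 22) = 683/52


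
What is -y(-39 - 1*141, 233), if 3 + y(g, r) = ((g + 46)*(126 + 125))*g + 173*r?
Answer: -6094426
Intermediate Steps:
y(g, r) = -3 + 173*r + g*(11546 + 251*g) (y(g, r) = -3 + (((g + 46)*(126 + 125))*g + 173*r) = -3 + (((46 + g)*251)*g + 173*r) = -3 + ((11546 + 251*g)*g + 173*r) = -3 + (g*(11546 + 251*g) + 173*r) = -3 + (173*r + g*(11546 + 251*g)) = -3 + 173*r + g*(11546 + 251*g))
-y(-39 - 1*141, 233) = -(-3 + 173*233 + 251*(-39 - 1*141)² + 11546*(-39 - 1*141)) = -(-3 + 40309 + 251*(-39 - 141)² + 11546*(-39 - 141)) = -(-3 + 40309 + 251*(-180)² + 11546*(-180)) = -(-3 + 40309 + 251*32400 - 2078280) = -(-3 + 40309 + 8132400 - 2078280) = -1*6094426 = -6094426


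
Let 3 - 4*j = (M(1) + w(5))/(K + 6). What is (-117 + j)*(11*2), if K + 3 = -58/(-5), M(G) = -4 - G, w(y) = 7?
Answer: -373505/146 ≈ -2558.3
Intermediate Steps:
K = 43/5 (K = -3 - 58/(-5) = -3 - 58*(-1/5) = -3 + 58/5 = 43/5 ≈ 8.6000)
j = 209/292 (j = 3/4 - ((-4 - 1*1) + 7)/(4*(43/5 + 6)) = 3/4 - ((-4 - 1) + 7)/(4*73/5) = 3/4 - (-5 + 7)*5/(4*73) = 3/4 - 5/(2*73) = 3/4 - 1/4*10/73 = 3/4 - 5/146 = 209/292 ≈ 0.71575)
(-117 + j)*(11*2) = (-117 + 209/292)*(11*2) = -33955/292*22 = -373505/146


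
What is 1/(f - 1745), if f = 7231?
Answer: 1/5486 ≈ 0.00018228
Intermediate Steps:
1/(f - 1745) = 1/(7231 - 1745) = 1/5486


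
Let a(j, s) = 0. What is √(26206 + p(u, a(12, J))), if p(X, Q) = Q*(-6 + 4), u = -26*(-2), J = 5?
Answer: √26206 ≈ 161.88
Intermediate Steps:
u = 52
p(X, Q) = -2*Q (p(X, Q) = Q*(-2) = -2*Q)
√(26206 + p(u, a(12, J))) = √(26206 - 2*0) = √(26206 + 0) = √26206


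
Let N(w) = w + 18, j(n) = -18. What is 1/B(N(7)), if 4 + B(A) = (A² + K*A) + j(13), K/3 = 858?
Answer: 1/64953 ≈ 1.5396e-5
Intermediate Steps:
K = 2574 (K = 3*858 = 2574)
N(w) = 18 + w
B(A) = -22 + A² + 2574*A (B(A) = -4 + ((A² + 2574*A) - 18) = -4 + (-18 + A² + 2574*A) = -22 + A² + 2574*A)
1/B(N(7)) = 1/(-22 + (18 + 7)² + 2574*(18 + 7)) = 1/(-22 + 25² + 2574*25) = 1/(-22 + 625 + 64350) = 1/64953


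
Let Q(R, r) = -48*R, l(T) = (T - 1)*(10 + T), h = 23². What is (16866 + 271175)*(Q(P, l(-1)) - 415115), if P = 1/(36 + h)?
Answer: -67557142764943/565 ≈ -1.1957e+11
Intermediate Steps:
h = 529
l(T) = (-1 + T)*(10 + T)
P = 1/565 (P = 1/(36 + 529) = 1/565 ≈ 0.0017699)
(16866 + 271175)*(Q(P, l(-1)) - 415115) = (16866 + 271175)*(-48*1/565 - 415115) = 288041*(-48/565 - 415115) = 288041*(-234540023/565) = -67557142764943/565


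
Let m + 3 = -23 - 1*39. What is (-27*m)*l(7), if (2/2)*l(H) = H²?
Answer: 85995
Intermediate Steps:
m = -65 (m = -3 + (-23 - 1*39) = -3 + (-23 - 39) = -3 - 62 = -65)
l(H) = H²
(-27*m)*l(7) = -27*(-65)*7² = 1755*49 = 85995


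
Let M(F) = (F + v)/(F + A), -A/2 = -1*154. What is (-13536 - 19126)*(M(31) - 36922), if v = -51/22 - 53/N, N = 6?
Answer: 13490900580458/11187 ≈ 1.2059e+9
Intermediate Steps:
A = 308 (A = -(-2)*154 = -2*(-154) = 308)
v = -368/33 (v = -51/22 - 53/6 = -368/33 ≈ -11.152)
M(F) = (-368/33 + F)/(308 + F) (M(F) = (F - 368/33)/(F + 308) = (-368/33 + F)/(308 + F))
(-13536 - 19126)*(M(31) - 36922) = (-13536 - 19126)*((-368/33 + 31)/(308 + 31) - 36922) = -32662*((655/33)/339 - 36922) = -32662*((1/339)*(655/33) - 36922) = -32662*(655/11187 - 36922) = -32662*(-413045759/11187) = 13490900580458/11187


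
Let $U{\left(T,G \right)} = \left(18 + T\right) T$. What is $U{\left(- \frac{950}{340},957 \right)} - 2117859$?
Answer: $- \frac{2448294119}{1156} \approx -2.1179 \cdot 10^{6}$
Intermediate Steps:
$U{\left(T,G \right)} = T \left(18 + T\right)$
$U{\left(- \frac{950}{340},957 \right)} - 2117859 = - \frac{950}{340} \left(18 - \frac{950}{340}\right) - 2117859 = \left(-950\right) \frac{1}{340} \left(18 - \frac{95}{34}\right) - 2117859 = - \frac{95 \left(18 - \frac{95}{34}\right)}{34} - 2117859 = \left(- \frac{95}{34}\right) \frac{517}{34} - 2117859 = - \frac{49115}{1156} - 2117859 = - \frac{2448294119}{1156}$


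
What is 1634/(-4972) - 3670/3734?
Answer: -6087149/4641362 ≈ -1.3115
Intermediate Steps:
1634/(-4972) - 3670/3734 = 1634*(-1/4972) - 3670*1/3734 = -817/2486 - 1835/1867 = -6087149/4641362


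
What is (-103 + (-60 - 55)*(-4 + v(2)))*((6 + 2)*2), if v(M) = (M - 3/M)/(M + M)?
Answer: 5482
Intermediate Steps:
v(M) = (M - 3/M)/(2*M) (v(M) = (M - 3/M)/((2*M)) = (M - 3/M)*(1/(2*M)) = (M - 3/M)/(2*M))
(-103 + (-60 - 55)*(-4 + v(2)))*((6 + 2)*2) = (-103 + (-60 - 55)*(-4 + (½)*(-3 + 2²)/2²))*((6 + 2)*2) = (-103 - 115*(-4 + (½)*(¼)*(-3 + 4)))*(8*2) = (-103 - 115*(-4 + (½)*(¼)*1))*16 = (-103 - 115*(-4 + ⅛))*16 = (-103 - 115*(-31/8))*16 = (-103 + 3565/8)*16 = (2741/8)*16 = 5482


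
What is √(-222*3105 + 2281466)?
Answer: 2*√398039 ≈ 1261.8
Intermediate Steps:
√(-222*3105 + 2281466) = √(-689310 + 2281466) = √1592156 = 2*√398039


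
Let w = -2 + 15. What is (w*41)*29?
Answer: 15457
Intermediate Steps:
w = 13
(w*41)*29 = (13*41)*29 = 533*29 = 15457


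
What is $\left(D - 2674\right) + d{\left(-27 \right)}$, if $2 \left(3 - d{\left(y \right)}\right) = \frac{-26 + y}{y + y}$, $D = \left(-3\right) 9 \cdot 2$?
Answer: $- \frac{294353}{108} \approx -2725.5$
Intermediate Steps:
$D = -54$ ($D = \left(-27\right) 2 = -54$)
$d{\left(y \right)} = 3 - \frac{-26 + y}{4 y}$ ($d{\left(y \right)} = 3 - \frac{\left(-26 + y\right) \frac{1}{y + y}}{2} = 3 - \frac{\left(-26 + y\right) \frac{1}{2 y}}{2} = 3 - \frac{\frac{1}{2} \frac{1}{y} \left(-26 + y\right)}{2} = 3 - \frac{-26 + y}{4 y}$)
$\left(D - 2674\right) + d{\left(-27 \right)} = \left(-54 - 2674\right) + \frac{26 + 11 \left(-27\right)}{4 \left(-27\right)} = -2728 + \frac{1}{4} \left(- \frac{1}{27}\right) \left(26 - 297\right) = -2728 + \frac{1}{4} \left(- \frac{1}{27}\right) \left(-271\right) = -2728 + \frac{271}{108} = - \frac{294353}{108}$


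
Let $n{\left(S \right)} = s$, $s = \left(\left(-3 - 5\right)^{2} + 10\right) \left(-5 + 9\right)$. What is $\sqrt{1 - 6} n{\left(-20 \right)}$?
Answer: $296 i \sqrt{5} \approx 661.88 i$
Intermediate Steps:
$s = 296$ ($s = \left(\left(-8\right)^{2} + 10\right) 4 = \left(64 + 10\right) 4 = 74 \cdot 4 = 296$)
$n{\left(S \right)} = 296$
$\sqrt{1 - 6} n{\left(-20 \right)} = \sqrt{1 - 6} \cdot 296 = \sqrt{-5} \cdot 296 = i \sqrt{5} \cdot 296 = 296 i \sqrt{5}$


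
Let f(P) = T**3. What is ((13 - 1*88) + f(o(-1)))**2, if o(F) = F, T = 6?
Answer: 19881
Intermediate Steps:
f(P) = 216 (f(P) = 6**3 = 216)
((13 - 1*88) + f(o(-1)))**2 = ((13 - 1*88) + 216)**2 = ((13 - 88) + 216)**2 = (-75 + 216)**2 = 141**2 = 19881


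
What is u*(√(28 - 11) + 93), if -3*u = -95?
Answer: 2945 + 95*√17/3 ≈ 3075.6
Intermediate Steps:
u = 95/3 (u = -⅓*(-95) = 95/3 ≈ 31.667)
u*(√(28 - 11) + 93) = 95*(√(28 - 11) + 93)/3 = 95*(√17 + 93)/3 = 95*(93 + √17)/3 = 2945 + 95*√17/3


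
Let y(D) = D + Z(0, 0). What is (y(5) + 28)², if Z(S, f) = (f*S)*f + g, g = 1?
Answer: 1156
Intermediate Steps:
Z(S, f) = 1 + S*f² (Z(S, f) = (f*S)*f + 1 = (S*f)*f + 1 = S*f² + 1 = 1 + S*f²)
y(D) = 1 + D (y(D) = D + (1 + 0*0²) = D + (1 + 0*0) = D + (1 + 0) = D + 1 = 1 + D)
(y(5) + 28)² = ((1 + 5) + 28)² = (6 + 28)² = 34² = 1156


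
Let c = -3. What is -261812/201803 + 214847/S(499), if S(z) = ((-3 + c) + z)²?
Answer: -20276375647/49048017347 ≈ -0.41340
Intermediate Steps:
S(z) = (-6 + z)² (S(z) = ((-3 - 3) + z)² = (-6 + z)²)
-261812/201803 + 214847/S(499) = -261812/201803 + 214847/((-6 + 499)²) = -261812*1/201803 + 214847/(493²) = -261812/201803 + 214847/243049 = -20276375647/49048017347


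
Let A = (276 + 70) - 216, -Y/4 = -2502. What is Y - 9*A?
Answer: 8838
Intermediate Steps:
Y = 10008 (Y = -4*(-2502) = 10008)
A = 130 (A = 346 - 216 = 130)
Y - 9*A = 10008 - 9*130 = 10008 - 1*1170 = 10008 - 1170 = 8838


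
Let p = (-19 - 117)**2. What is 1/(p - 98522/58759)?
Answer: 58759/1086707942 ≈ 5.4071e-5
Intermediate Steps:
p = 18496 (p = (-136)**2 = 18496)
1/(p - 98522/58759) = 1/(18496 - 98522/58759) = 1/(1086707942/58759) = 58759/1086707942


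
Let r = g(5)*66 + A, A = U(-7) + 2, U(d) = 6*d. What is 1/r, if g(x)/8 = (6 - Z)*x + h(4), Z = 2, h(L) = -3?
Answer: 1/8936 ≈ 0.00011191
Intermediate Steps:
A = -40 (A = 6*(-7) + 2 = -42 + 2 = -40)
g(x) = -24 + 32*x (g(x) = 8*((6 - 1*2)*x - 3) = 8*((6 - 2)*x - 3) = 8*(4*x - 3) = 8*(-3 + 4*x) = -24 + 32*x)
r = 8936 (r = (-24 + 32*5)*66 - 40 = (-24 + 160)*66 - 40 = 136*66 - 40 = 8976 - 40 = 8936)
1/r = 1/8936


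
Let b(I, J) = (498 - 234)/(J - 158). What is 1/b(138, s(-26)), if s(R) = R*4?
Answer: -131/132 ≈ -0.99242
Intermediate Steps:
s(R) = 4*R
b(I, J) = 264/(-158 + J)
1/b(138, s(-26)) = 1/(264/(-158 + 4*(-26))) = 1/(264/(-158 - 104)) = 1/(264/(-262)) = 1/(264*(-1/262)) = 1/(-132/131) = -131/132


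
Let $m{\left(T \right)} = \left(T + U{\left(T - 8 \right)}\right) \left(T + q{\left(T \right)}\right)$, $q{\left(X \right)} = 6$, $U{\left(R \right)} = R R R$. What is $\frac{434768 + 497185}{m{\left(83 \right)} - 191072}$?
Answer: $\frac{931953}{37363190} \approx 0.024943$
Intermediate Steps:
$U{\left(R \right)} = R^{3}$ ($U{\left(R \right)} = R^{2} R = R^{3}$)
$m{\left(T \right)} = \left(6 + T\right) \left(T + \left(-8 + T\right)^{3}\right)$ ($m{\left(T \right)} = \left(T + \left(T - 8\right)^{3}\right) \left(T + 6\right) = \left(T + \left(-8 + T\right)^{3}\right) \left(6 + T\right) = \left(6 + T\right) \left(T + \left(-8 + T\right)^{3}\right)$)
$\frac{434768 + 497185}{m{\left(83 \right)} - 191072} = \frac{434768 + 497185}{\left(-3072 + 83^{4} - 18 \cdot 83^{3} + 49 \cdot 83^{2} + 646 \cdot 83\right) - 191072} = \frac{931953}{\left(-3072 + 47458321 - 10292166 + 49 \cdot 6889 + 53618\right) - 191072} = \frac{931953}{\left(-3072 + 47458321 - 10292166 + 337561 + 53618\right) - 191072} = \frac{931953}{37554262 - 191072} = \frac{931953}{37363190}$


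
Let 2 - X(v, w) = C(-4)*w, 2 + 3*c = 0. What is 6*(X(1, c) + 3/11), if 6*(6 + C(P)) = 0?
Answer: -114/11 ≈ -10.364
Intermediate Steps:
c = -⅔ (c = -⅔ + (⅓)*0 = -⅔ + 0 = -⅔ ≈ -0.66667)
C(P) = -6 (C(P) = -6 + (⅙)*0 = -6 + 0 = -6)
X(v, w) = 2 + 6*w (X(v, w) = 2 - (-6)*w = 2 + 6*w)
6*(X(1, c) + 3/11) = 6*((2 + 6*(-⅔)) + 3/11) = 6*((2 - 4) + 3*(1/11)) = 6*(-2 + 3/11) = 6*(-19/11) = -114/11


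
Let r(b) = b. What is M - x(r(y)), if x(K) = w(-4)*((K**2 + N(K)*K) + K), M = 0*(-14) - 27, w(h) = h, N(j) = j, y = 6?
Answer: 285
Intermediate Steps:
M = -27 (M = 0 - 27 = -27)
x(K) = -8*K**2 - 4*K (x(K) = -4*((K**2 + K*K) + K) = -4*((K**2 + K**2) + K) = -4*(2*K**2 + K) = -4*(K + 2*K**2) = -8*K**2 - 4*K)
M - x(r(y)) = -27 - (-4)*6*(1 + 2*6) = -27 - (-4)*6*(1 + 12) = -27 - (-4)*6*13 = -27 - 1*(-312) = -27 + 312 = 285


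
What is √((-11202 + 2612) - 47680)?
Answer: I*√56270 ≈ 237.21*I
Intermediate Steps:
√((-11202 + 2612) - 47680) = √(-8590 - 47680) = √(-56270) = I*√56270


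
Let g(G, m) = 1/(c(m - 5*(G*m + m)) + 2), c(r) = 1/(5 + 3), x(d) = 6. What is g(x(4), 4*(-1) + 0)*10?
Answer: 80/17 ≈ 4.7059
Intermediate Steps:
c(r) = ⅛ (c(r) = 1/8 = ⅛)
g(G, m) = 8/17 (g(G, m) = 1/(⅛ + 2) = 1/(17/8) = 8/17)
g(x(4), 4*(-1) + 0)*10 = (8/17)*10 = 80/17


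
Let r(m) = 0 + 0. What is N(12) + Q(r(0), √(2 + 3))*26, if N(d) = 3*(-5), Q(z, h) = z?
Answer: -15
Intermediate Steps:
r(m) = 0
N(d) = -15
N(12) + Q(r(0), √(2 + 3))*26 = -15 + 0*26 = -15 + 0 = -15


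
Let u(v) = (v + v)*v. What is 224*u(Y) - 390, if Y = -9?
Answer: 35898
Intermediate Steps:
u(v) = 2*v**2 (u(v) = (2*v)*v = 2*v**2)
224*u(Y) - 390 = 224*(2*(-9)**2) - 390 = 224*(2*81) - 390 = 224*162 - 390 = 36288 - 390 = 35898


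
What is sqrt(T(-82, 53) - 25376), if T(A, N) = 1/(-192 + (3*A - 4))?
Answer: I*sqrt(4957557306)/442 ≈ 159.3*I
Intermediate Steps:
T(A, N) = 1/(-196 + 3*A) (T(A, N) = 1/(-192 + (-4 + 3*A)) = 1/(-196 + 3*A))
sqrt(T(-82, 53) - 25376) = sqrt(1/(-196 + 3*(-82)) - 25376) = sqrt(1/(-196 - 246) - 25376) = sqrt(1/(-442) - 25376) = sqrt(-1/442 - 25376) = sqrt(-11216193/442) = I*sqrt(4957557306)/442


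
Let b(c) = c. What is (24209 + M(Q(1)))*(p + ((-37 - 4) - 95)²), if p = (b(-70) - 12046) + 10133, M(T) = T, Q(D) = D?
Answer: 399779730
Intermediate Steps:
p = -1983 (p = (-70 - 12046) + 10133 = -12116 + 10133 = -1983)
(24209 + M(Q(1)))*(p + ((-37 - 4) - 95)²) = (24209 + 1)*(-1983 + ((-37 - 4) - 95)²) = 24210*(-1983 + (-41 - 95)²) = 24210*(-1983 + (-136)²) = 24210*(-1983 + 18496) = 24210*16513 = 399779730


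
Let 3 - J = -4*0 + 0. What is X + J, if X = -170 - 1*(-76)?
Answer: -91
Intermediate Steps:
X = -94 (X = -170 + 76 = -94)
J = 3 (J = 3 - (-4*0 + 0) = 3 - (0 + 0) = 3 - 1*0 = 3 + 0 = 3)
X + J = -94 + 3 = -91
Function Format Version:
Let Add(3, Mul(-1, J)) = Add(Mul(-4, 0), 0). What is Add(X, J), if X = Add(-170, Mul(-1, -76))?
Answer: -91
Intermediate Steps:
X = -94 (X = Add(-170, 76) = -94)
J = 3 (J = Add(3, Mul(-1, Add(Mul(-4, 0), 0))) = Add(3, Mul(-1, Add(0, 0))) = Add(3, Mul(-1, 0)) = Add(3, 0) = 3)
Add(X, J) = Add(-94, 3) = -91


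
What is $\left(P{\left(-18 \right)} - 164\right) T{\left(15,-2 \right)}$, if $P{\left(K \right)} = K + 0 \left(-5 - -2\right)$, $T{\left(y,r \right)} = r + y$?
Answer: $-2366$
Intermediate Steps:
$P{\left(K \right)} = K$ ($P{\left(K \right)} = K + 0 \left(-5 + 2\right) = K + 0 \left(-3\right) = K + 0 = K$)
$\left(P{\left(-18 \right)} - 164\right) T{\left(15,-2 \right)} = \left(-18 - 164\right) \left(-2 + 15\right) = \left(-182\right) 13 = -2366$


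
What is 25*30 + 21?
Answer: 771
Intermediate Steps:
25*30 + 21 = 750 + 21 = 771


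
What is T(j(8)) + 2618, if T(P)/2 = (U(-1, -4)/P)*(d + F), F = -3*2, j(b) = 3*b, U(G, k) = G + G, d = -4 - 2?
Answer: 2620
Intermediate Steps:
d = -6
U(G, k) = 2*G
F = -6
T(P) = 48/P (T(P) = 2*(((2*(-1))/P)*(-6 - 6)) = 2*(-2/P*(-12)) = 2*(24/P) = 48/P)
T(j(8)) + 2618 = 48/((3*8)) + 2618 = 48/24 + 2618 = 48*(1/24) + 2618 = 2 + 2618 = 2620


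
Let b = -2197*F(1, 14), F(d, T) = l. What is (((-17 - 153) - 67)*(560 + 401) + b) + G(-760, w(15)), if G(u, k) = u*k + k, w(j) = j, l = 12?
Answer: -265506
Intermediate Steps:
F(d, T) = 12
b = -26364 (b = -2197*12 = -26364)
G(u, k) = k + k*u (G(u, k) = k*u + k = k + k*u)
(((-17 - 153) - 67)*(560 + 401) + b) + G(-760, w(15)) = (((-17 - 153) - 67)*(560 + 401) - 26364) + 15*(1 - 760) = ((-170 - 67)*961 - 26364) + 15*(-759) = (-237*961 - 26364) - 11385 = (-227757 - 26364) - 11385 = -254121 - 11385 = -265506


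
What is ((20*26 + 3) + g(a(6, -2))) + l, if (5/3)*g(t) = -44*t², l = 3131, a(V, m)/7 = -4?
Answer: -85218/5 ≈ -17044.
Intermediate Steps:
a(V, m) = -28 (a(V, m) = 7*(-4) = -28)
g(t) = -132*t²/5 (g(t) = 3*(-44*t²)/5 = -132*t²/5)
((20*26 + 3) + g(a(6, -2))) + l = ((20*26 + 3) - 132/5*(-28)²) + 3131 = ((520 + 3) - 132/5*784) + 3131 = (523 - 103488/5) + 3131 = -100873/5 + 3131 = -85218/5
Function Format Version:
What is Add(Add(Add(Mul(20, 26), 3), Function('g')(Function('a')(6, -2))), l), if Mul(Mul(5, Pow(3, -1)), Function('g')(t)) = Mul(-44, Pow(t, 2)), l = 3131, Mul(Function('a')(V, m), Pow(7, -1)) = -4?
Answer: Rational(-85218, 5) ≈ -17044.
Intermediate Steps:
Function('a')(V, m) = -28 (Function('a')(V, m) = Mul(7, -4) = -28)
Function('g')(t) = Mul(Rational(-132, 5), Pow(t, 2)) (Function('g')(t) = Mul(Rational(3, 5), Mul(-44, Pow(t, 2))) = Mul(Rational(-132, 5), Pow(t, 2)))
Add(Add(Add(Mul(20, 26), 3), Function('g')(Function('a')(6, -2))), l) = Add(Add(Add(Mul(20, 26), 3), Mul(Rational(-132, 5), Pow(-28, 2))), 3131) = Add(Add(Add(520, 3), Mul(Rational(-132, 5), 784)), 3131) = Add(Add(523, Rational(-103488, 5)), 3131) = Add(Rational(-100873, 5), 3131) = Rational(-85218, 5)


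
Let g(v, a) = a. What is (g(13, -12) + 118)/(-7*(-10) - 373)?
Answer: -106/303 ≈ -0.34983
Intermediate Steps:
(g(13, -12) + 118)/(-7*(-10) - 373) = (-12 + 118)/(-7*(-10) - 373) = 106/(70 - 373) = 106/(-303) = 106*(-1/303) = -106/303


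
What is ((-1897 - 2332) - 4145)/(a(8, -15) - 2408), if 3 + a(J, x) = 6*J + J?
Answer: 8374/2355 ≈ 3.5558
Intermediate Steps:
a(J, x) = -3 + 7*J (a(J, x) = -3 + (6*J + J) = -3 + 7*J)
((-1897 - 2332) - 4145)/(a(8, -15) - 2408) = ((-1897 - 2332) - 4145)/((-3 + 7*8) - 2408) = (-4229 - 4145)/((-3 + 56) - 2408) = -8374/(53 - 2408) = -8374/(-2355) = -8374*(-1/2355) = 8374/2355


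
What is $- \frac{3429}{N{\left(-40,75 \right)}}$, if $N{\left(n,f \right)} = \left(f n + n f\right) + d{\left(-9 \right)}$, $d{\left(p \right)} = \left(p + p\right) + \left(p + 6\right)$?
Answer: $\frac{127}{223} \approx 0.56951$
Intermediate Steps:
$d{\left(p \right)} = 6 + 3 p$ ($d{\left(p \right)} = 2 p + \left(6 + p\right) = 6 + 3 p$)
$N{\left(n,f \right)} = -21 + 2 f n$ ($N{\left(n,f \right)} = \left(f n + n f\right) + \left(6 + 3 \left(-9\right)\right) = \left(f n + f n\right) + \left(6 - 27\right) = 2 f n - 21 = -21 + 2 f n$)
$- \frac{3429}{N{\left(-40,75 \right)}} = - \frac{3429}{-21 + 2 \cdot 75 \left(-40\right)} = - \frac{3429}{-21 - 6000} = - \frac{3429}{-6021} = \left(-3429\right) \left(- \frac{1}{6021}\right) = \frac{127}{223}$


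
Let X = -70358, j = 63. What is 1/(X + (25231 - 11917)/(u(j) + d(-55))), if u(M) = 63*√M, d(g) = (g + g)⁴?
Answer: -754093106486452226587/53056482717599284756379444 + 1258173*√7/53056482717599284756379444 ≈ -1.4213e-5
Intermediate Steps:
d(g) = 16*g⁴ (d(g) = (2*g)⁴ = 16*g⁴)
1/(X + (25231 - 11917)/(u(j) + d(-55))) = 1/(-70358 + (25231 - 11917)/(63*√63 + 16*(-55)⁴)) = 1/(-70358 + 13314/(63*(3*√7) + 16*9150625)) = 1/(-70358 + 13314/(189*√7 + 146410000)) = 1/(-70358 + 13314/(146410000 + 189*√7))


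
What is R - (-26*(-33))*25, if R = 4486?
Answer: -16964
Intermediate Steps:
R - (-26*(-33))*25 = 4486 - (-26*(-33))*25 = 4486 - 858*25 = 4486 - 1*21450 = 4486 - 21450 = -16964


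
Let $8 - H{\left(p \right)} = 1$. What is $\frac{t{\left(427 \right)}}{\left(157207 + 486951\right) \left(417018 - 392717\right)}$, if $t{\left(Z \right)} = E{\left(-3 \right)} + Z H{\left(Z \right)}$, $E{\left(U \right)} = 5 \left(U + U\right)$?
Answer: $\frac{2959}{15653683558} \approx 1.8903 \cdot 10^{-7}$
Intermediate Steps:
$H{\left(p \right)} = 7$ ($H{\left(p \right)} = 8 - 1 = 7$)
$E{\left(U \right)} = 10 U$ ($E{\left(U \right)} = 5 \cdot 2 U = 10 U$)
$t{\left(Z \right)} = -30 + 7 Z$ ($t{\left(Z \right)} = 10 \left(-3\right) + Z 7 = -30 + 7 Z$)
$\frac{t{\left(427 \right)}}{\left(157207 + 486951\right) \left(417018 - 392717\right)} = \frac{-30 + 7 \cdot 427}{\left(157207 + 486951\right) \left(417018 - 392717\right)} = \frac{-30 + 2989}{644158 \cdot 24301} = \frac{2959}{15653683558}$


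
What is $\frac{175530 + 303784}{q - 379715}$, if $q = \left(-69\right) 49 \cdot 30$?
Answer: $- \frac{479314}{481145} \approx -0.99619$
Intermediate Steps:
$q = -101430$ ($q = \left(-3381\right) 30 = -101430$)
$\frac{175530 + 303784}{q - 379715} = \frac{175530 + 303784}{-101430 - 379715} = \frac{479314}{-481145} = 479314 \left(- \frac{1}{481145}\right) = - \frac{479314}{481145}$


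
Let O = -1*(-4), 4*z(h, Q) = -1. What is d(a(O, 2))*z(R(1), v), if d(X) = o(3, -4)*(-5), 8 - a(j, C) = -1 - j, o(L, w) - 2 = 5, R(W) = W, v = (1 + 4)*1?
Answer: 35/4 ≈ 8.7500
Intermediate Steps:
v = 5 (v = 5*1 = 5)
o(L, w) = 7 (o(L, w) = 2 + 5 = 7)
z(h, Q) = -¼ (z(h, Q) = (¼)*(-1) = -¼)
O = 4
a(j, C) = 9 + j (a(j, C) = 8 - (-1 - j) = 8 + (1 + j) = 9 + j)
d(X) = -35 (d(X) = 7*(-5) = -35)
d(a(O, 2))*z(R(1), v) = -35*(-¼) = 35/4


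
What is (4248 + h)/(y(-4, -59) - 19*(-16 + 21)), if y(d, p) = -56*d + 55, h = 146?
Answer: 2197/92 ≈ 23.880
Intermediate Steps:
y(d, p) = 55 - 56*d
(4248 + h)/(y(-4, -59) - 19*(-16 + 21)) = (4248 + 146)/((55 - 56*(-4)) - 19*(-16 + 21)) = 4394/((55 + 224) - 19*5) = 4394/(279 - 95) = 4394/184 = 4394*(1/184) = 2197/92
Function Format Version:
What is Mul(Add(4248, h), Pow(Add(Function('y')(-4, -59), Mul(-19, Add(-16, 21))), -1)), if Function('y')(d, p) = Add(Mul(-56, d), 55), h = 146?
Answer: Rational(2197, 92) ≈ 23.880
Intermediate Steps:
Function('y')(d, p) = Add(55, Mul(-56, d))
Mul(Add(4248, h), Pow(Add(Function('y')(-4, -59), Mul(-19, Add(-16, 21))), -1)) = Mul(Add(4248, 146), Pow(Add(Add(55, Mul(-56, -4)), Mul(-19, Add(-16, 21))), -1)) = Mul(4394, Pow(Add(Add(55, 224), Mul(-19, 5)), -1)) = Mul(4394, Pow(Add(279, -95), -1)) = Mul(4394, Pow(184, -1)) = Mul(4394, Rational(1, 184)) = Rational(2197, 92)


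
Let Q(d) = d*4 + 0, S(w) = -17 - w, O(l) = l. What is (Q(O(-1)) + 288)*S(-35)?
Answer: 5112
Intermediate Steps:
Q(d) = 4*d (Q(d) = 4*d + 0 = 4*d)
(Q(O(-1)) + 288)*S(-35) = (4*(-1) + 288)*(-17 - 1*(-35)) = (-4 + 288)*(-17 + 35) = 284*18 = 5112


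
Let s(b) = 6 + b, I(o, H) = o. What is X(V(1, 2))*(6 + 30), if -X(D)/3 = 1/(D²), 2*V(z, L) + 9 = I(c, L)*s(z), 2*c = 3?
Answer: -192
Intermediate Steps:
c = 3/2 (c = (½)*3 = 3/2 ≈ 1.5000)
V(z, L) = 3*z/4 (V(z, L) = -9/2 + (3*(6 + z)/2)/2 = -9/2 + (9 + 3*z/2)/2 = -9/2 + (9/2 + 3*z/4) = 3*z/4)
X(D) = -3/D²
X(V(1, 2))*(6 + 30) = (-3/((¾)*1)²)*(6 + 30) = -3/(¾)²*36 = -3*16/9*36 = -16/3*36 = -192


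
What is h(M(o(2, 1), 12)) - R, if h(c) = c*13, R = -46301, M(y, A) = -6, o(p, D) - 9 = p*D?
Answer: 46223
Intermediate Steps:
o(p, D) = 9 + D*p (o(p, D) = 9 + p*D = 9 + D*p)
h(c) = 13*c
h(M(o(2, 1), 12)) - R = 13*(-6) - 1*(-46301) = -78 + 46301 = 46223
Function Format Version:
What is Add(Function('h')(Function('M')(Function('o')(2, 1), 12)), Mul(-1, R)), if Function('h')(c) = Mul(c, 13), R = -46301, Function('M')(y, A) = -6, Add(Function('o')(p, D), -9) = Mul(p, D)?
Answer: 46223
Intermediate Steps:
Function('o')(p, D) = Add(9, Mul(D, p)) (Function('o')(p, D) = Add(9, Mul(p, D)) = Add(9, Mul(D, p)))
Function('h')(c) = Mul(13, c)
Add(Function('h')(Function('M')(Function('o')(2, 1), 12)), Mul(-1, R)) = Add(Mul(13, -6), Mul(-1, -46301)) = Add(-78, 46301) = 46223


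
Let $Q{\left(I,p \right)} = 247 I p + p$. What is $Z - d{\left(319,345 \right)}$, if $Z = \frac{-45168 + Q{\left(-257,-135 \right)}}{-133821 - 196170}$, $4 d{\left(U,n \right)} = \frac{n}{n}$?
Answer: $- \frac{11475813}{439988} \approx -26.082$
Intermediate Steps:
$Q{\left(I,p \right)} = p + 247 I p$ ($Q{\left(I,p \right)} = 247 I p + p = p + 247 I p$)
$d{\left(U,n \right)} = \frac{1}{4}$ ($d{\left(U,n \right)} = \frac{n \frac{1}{n}}{4} = \frac{1}{4} \cdot 1 = \frac{1}{4}$)
$Z = - \frac{2841454}{109997}$ ($Z = \frac{-45168 - 135 \left(1 + 247 \left(-257\right)\right)}{-133821 - 196170} = \frac{-45168 - 135 \left(1 - 63479\right)}{-329991} = \left(-45168 - -8569530\right) \left(- \frac{1}{329991}\right) = \left(-45168 + 8569530\right) \left(- \frac{1}{329991}\right) = 8524362 \left(- \frac{1}{329991}\right) = - \frac{2841454}{109997} \approx -25.832$)
$Z - d{\left(319,345 \right)} = - \frac{2841454}{109997} - \frac{1}{4} = - \frac{11475813}{439988}$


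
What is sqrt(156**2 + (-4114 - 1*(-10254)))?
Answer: 2*sqrt(7619) ≈ 174.57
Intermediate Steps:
sqrt(156**2 + (-4114 - 1*(-10254))) = sqrt(24336 + (-4114 + 10254)) = sqrt(24336 + 6140) = sqrt(30476) = 2*sqrt(7619)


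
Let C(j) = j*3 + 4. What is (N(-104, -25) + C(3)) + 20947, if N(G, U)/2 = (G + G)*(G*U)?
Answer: -1060640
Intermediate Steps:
N(G, U) = 4*U*G**2 (N(G, U) = 2*((G + G)*(G*U)) = 2*((2*G)*(G*U)) = 2*(2*U*G**2) = 4*U*G**2)
C(j) = 4 + 3*j (C(j) = 3*j + 4 = 4 + 3*j)
(N(-104, -25) + C(3)) + 20947 = (4*(-25)*(-104)**2 + (4 + 3*3)) + 20947 = (4*(-25)*10816 + (4 + 9)) + 20947 = (-1081600 + 13) + 20947 = -1081587 + 20947 = -1060640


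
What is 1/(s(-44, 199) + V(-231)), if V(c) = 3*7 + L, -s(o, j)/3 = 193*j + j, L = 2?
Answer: -1/115795 ≈ -8.6360e-6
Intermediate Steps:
s(o, j) = -582*j (s(o, j) = -3*(193*j + j) = -582*j)
V(c) = 23 (V(c) = 3*7 + 2 = 21 + 2 = 23)
1/(s(-44, 199) + V(-231)) = 1/(-582*199 + 23) = 1/(-115818 + 23) = 1/(-115795) = -1/115795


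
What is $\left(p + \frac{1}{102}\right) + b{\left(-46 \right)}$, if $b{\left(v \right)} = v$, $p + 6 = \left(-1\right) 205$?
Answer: $- \frac{26213}{102} \approx -256.99$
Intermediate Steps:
$p = -211$ ($p = -6 - 205 = -211$)
$\left(p + \frac{1}{102}\right) + b{\left(-46 \right)} = \left(-211 + \frac{1}{102}\right) - 46 = - \frac{21521}{102} - 46 = - \frac{26213}{102}$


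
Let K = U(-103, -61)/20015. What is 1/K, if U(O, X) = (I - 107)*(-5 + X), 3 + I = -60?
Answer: 4003/2244 ≈ 1.7839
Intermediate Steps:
I = -63 (I = -3 - 60 = -63)
U(O, X) = 850 - 170*X (U(O, X) = (-63 - 107)*(-5 + X) = -170*(-5 + X) = 850 - 170*X)
K = 2244/4003 (K = (850 - 170*(-61))/20015 = (850 + 10370)*(1/20015) = 11220*(1/20015) = 2244/4003 ≈ 0.56058)
1/K = 1/(2244/4003) = 4003/2244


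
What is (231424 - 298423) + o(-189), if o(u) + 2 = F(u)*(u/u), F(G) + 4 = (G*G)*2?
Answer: 4437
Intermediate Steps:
F(G) = -4 + 2*G² (F(G) = -4 + (G*G)*2 = -4 + G²*2 = -4 + 2*G²)
o(u) = -6 + 2*u² (o(u) = -2 + (-4 + 2*u²)*(u/u) = -2 + (-4 + 2*u²)*1 = -2 + (-4 + 2*u²) = -6 + 2*u²)
(231424 - 298423) + o(-189) = (231424 - 298423) + (-6 + 2*(-189)²) = -66999 + (-6 + 2*35721) = -66999 + (-6 + 71442) = -66999 + 71436 = 4437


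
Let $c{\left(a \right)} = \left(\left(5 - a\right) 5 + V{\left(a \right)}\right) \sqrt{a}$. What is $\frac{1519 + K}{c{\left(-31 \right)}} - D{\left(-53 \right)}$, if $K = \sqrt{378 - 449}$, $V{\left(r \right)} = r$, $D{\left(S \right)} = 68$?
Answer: $-68 + \frac{\sqrt{2201}}{4619} - \frac{49 i \sqrt{31}}{149} \approx -67.99 - 1.831 i$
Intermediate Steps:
$K = i \sqrt{71}$ ($K = \sqrt{-71} = i \sqrt{71} \approx 8.4261 i$)
$c{\left(a \right)} = \sqrt{a} \left(25 - 4 a\right)$ ($c{\left(a \right)} = \left(\left(5 - a\right) 5 + a\right) \sqrt{a} = \left(\left(25 - 5 a\right) + a\right) \sqrt{a} = \left(25 - 4 a\right) \sqrt{a} = \sqrt{a} \left(25 - 4 a\right)$)
$\frac{1519 + K}{c{\left(-31 \right)}} - D{\left(-53 \right)} = \frac{1519 + i \sqrt{71}}{\sqrt{-31} \left(25 - -124\right)} - 68 = \frac{1519 + i \sqrt{71}}{i \sqrt{31} \left(25 + 124\right)} - 68 = \frac{1519 + i \sqrt{71}}{i \sqrt{31} \cdot 149} - 68 = \frac{1519 + i \sqrt{71}}{149 i \sqrt{31}} - 68 = \left(1519 + i \sqrt{71}\right) \left(- \frac{i \sqrt{31}}{4619}\right) - 68 = - \frac{i \sqrt{31} \left(1519 + i \sqrt{71}\right)}{4619} - 68 = -68 - \frac{i \sqrt{31} \left(1519 + i \sqrt{71}\right)}{4619}$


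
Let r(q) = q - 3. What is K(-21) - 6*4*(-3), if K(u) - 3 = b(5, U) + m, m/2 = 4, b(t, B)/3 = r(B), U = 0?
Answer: 74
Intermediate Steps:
r(q) = -3 + q
b(t, B) = -9 + 3*B (b(t, B) = 3*(-3 + B) = -9 + 3*B)
m = 8 (m = 2*4 = 8)
K(u) = 2 (K(u) = 3 + ((-9 + 3*0) + 8) = 3 + ((-9 + 0) + 8) = 3 + (-9 + 8) = 3 - 1 = 2)
K(-21) - 6*4*(-3) = 2 - 6*4*(-3) = 2 - 24*(-3) = 2 - 1*(-72) = 2 + 72 = 74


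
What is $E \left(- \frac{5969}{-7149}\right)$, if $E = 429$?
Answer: $\frac{853567}{2383} \approx 358.19$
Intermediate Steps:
$E \left(- \frac{5969}{-7149}\right) = 429 \left(- \frac{5969}{-7149}\right) = 429 \left(\left(-5969\right) \left(- \frac{1}{7149}\right)\right) = 429 \cdot \frac{5969}{7149} = \frac{853567}{2383}$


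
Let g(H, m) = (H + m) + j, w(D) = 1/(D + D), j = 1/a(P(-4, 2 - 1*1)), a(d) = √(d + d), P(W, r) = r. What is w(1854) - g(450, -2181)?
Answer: 6418549/3708 - √2/2 ≈ 1730.3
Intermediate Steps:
a(d) = √2*√d (a(d) = √(2*d) = √2*√d)
j = √2/2 (j = 1/(√2*√(2 - 1*1)) = 1/(√2*√(2 - 1)) = 1/(√2*√1) = 1/(√2*1) = 1/(√2) = √2/2 ≈ 0.70711)
w(D) = 1/(2*D)
g(H, m) = H + m + √2/2 (g(H, m) = (H + m) + √2/2 = H + m + √2/2)
w(1854) - g(450, -2181) = (½)/1854 - (450 - 2181 + √2/2) = (½)*(1/1854) - (-1731 + √2/2) = 1/3708 + (1731 - √2/2) = 6418549/3708 - √2/2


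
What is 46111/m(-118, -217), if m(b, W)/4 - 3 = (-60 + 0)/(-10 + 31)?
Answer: 322777/4 ≈ 80694.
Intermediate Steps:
m(b, W) = 4/7 (m(b, W) = 12 + 4*((-60 + 0)/(-10 + 31)) = 12 + 4*(-60/21) = 12 + 4*(-60*1/21) = 12 + 4*(-20/7) = 12 - 80/7 = 4/7)
46111/m(-118, -217) = 46111/(4/7) = 46111*(7/4) = 322777/4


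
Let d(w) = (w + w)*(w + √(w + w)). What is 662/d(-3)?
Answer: 331/15 + 331*I*√6/45 ≈ 22.067 + 18.017*I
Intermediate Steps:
d(w) = 2*w*(w + √2*√w) (d(w) = (2*w)*(w + √(2*w)) = (2*w)*(w + √2*√w) = 2*w*(w + √2*√w))
662/d(-3) = 662/(2*(-3)² + 2*√2*(-3)^(3/2)) = 662/(2*9 + 2*√2*(-3*I*√3)) = 662/(18 - 6*I*√6)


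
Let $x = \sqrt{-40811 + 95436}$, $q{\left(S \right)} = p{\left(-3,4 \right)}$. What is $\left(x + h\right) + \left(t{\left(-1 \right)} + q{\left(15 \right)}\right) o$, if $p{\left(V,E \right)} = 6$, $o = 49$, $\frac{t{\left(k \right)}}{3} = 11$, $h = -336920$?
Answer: $-335009 + 5 \sqrt{2185} \approx -3.3478 \cdot 10^{5}$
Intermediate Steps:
$t{\left(k \right)} = 33$ ($t{\left(k \right)} = 3 \cdot 11 = 33$)
$q{\left(S \right)} = 6$
$x = 5 \sqrt{2185}$ ($x = \sqrt{54625} = 5 \sqrt{2185} \approx 233.72$)
$\left(x + h\right) + \left(t{\left(-1 \right)} + q{\left(15 \right)}\right) o = \left(5 \sqrt{2185} - 336920\right) + \left(33 + 6\right) 49 = \left(-336920 + 5 \sqrt{2185}\right) + 39 \cdot 49 = \left(-336920 + 5 \sqrt{2185}\right) + 1911 = -335009 + 5 \sqrt{2185}$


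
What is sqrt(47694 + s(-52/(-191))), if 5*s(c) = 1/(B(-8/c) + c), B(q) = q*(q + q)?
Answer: sqrt(926532947381402202305)/139379390 ≈ 218.39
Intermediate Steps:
B(q) = 2*q**2 (B(q) = q*(2*q) = 2*q**2)
s(c) = 1/(5*(c + 128/c**2)) (s(c) = 1/(5*(2*(-8/c)**2 + c)) = 1/(5*(2*(64/c**2) + c)) = 1/(5*(128/c**2 + c)) = 1/(5*(c + 128/c**2)))
sqrt(47694 + s(-52/(-191))) = sqrt(47694 + (-52/(-191))**2/(5*(128 + (-52/(-191))**3))) = sqrt(47694 + (-52*(-1/191))**2/(5*(128 + (-52*(-1/191))**3))) = sqrt(47694 + (52/191)**2/(5*(128 + (52/191)**3))) = sqrt(47694 + (1/5)*(2704/36481)/(128 + 140608/6967871)) = sqrt(47694 + (1/5)*(2704/36481)/(892028096/6967871)) = sqrt(47694 + (1/5)*(2704/36481)*(6967871/892028096)) = sqrt(47694 + 32279/278758780) = sqrt(13295121285599/278758780) = sqrt(926532947381402202305)/139379390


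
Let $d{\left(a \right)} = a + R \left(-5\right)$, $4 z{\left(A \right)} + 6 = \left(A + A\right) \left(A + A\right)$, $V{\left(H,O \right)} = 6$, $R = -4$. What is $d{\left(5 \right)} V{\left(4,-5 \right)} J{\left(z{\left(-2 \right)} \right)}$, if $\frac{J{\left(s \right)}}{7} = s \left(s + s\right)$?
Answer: $13125$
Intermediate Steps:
$z{\left(A \right)} = - \frac{3}{2} + A^{2}$ ($z{\left(A \right)} = - \frac{3}{2} + \frac{\left(A + A\right) \left(A + A\right)}{4} = - \frac{3}{2} + \frac{2 A 2 A}{4} = - \frac{3}{2} + \frac{4 A^{2}}{4} = - \frac{3}{2} + A^{2}$)
$J{\left(s \right)} = 14 s^{2}$ ($J{\left(s \right)} = 7 s \left(s + s\right) = 7 s 2 s = 7 \cdot 2 s^{2} = 14 s^{2}$)
$d{\left(a \right)} = 20 + a$ ($d{\left(a \right)} = a - -20 = a + 20 = 20 + a$)
$d{\left(5 \right)} V{\left(4,-5 \right)} J{\left(z{\left(-2 \right)} \right)} = \left(20 + 5\right) 6 \cdot 14 \left(- \frac{3}{2} + \left(-2\right)^{2}\right)^{2} = 25 \cdot 6 \cdot 14 \left(- \frac{3}{2} + 4\right)^{2} = 150 \cdot 14 \left(\frac{5}{2}\right)^{2} = 150 \cdot 14 \cdot \frac{25}{4} = 150 \cdot \frac{175}{2} = 13125$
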